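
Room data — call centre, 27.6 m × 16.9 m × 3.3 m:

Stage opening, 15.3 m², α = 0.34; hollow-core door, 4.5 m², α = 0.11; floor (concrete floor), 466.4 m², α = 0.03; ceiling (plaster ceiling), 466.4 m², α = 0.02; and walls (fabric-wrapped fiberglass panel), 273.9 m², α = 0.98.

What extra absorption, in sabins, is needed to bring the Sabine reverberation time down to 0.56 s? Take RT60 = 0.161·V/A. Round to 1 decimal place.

Summing Sᵢαᵢ: 5.202 + 0.495 + 13.992 + 9.328 + 268.422 → A₁ = 297.439 sabins.
For T = 0.56 s, need A₂ = 0.161·V/T = 0.161·1539.252/0.56 = 442.535 sabins.
Shortfall: 442.535 − 297.439 = 145.1 sabins.

145.1 sabins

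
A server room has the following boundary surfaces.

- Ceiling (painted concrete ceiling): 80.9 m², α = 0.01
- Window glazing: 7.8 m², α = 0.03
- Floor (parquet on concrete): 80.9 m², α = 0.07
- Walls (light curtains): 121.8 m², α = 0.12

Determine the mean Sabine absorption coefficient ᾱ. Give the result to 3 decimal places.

Total surface area S = 291.4 m².
Σ(Sᵢαᵢ) = 80.9*0.01 + 7.8*0.03 + 80.9*0.07 + 121.8*0.12 = 21.322.
ᾱ = 21.322 / 291.4 = 0.073.

0.073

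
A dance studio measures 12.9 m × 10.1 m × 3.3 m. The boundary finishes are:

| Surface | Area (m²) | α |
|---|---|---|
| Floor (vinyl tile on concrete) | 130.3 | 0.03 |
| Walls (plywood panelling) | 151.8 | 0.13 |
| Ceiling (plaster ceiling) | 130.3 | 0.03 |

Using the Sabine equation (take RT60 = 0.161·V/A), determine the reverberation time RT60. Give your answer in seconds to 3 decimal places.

Summing Sᵢαᵢ: 3.909 + 19.734 + 3.909 → A = 27.552 sabins.
V = 12.9·10.1·3.3 = 429.957 m³.
T = 0.161 V/A = 0.161·429.957/27.552 = 2.512 s.

2.512 sec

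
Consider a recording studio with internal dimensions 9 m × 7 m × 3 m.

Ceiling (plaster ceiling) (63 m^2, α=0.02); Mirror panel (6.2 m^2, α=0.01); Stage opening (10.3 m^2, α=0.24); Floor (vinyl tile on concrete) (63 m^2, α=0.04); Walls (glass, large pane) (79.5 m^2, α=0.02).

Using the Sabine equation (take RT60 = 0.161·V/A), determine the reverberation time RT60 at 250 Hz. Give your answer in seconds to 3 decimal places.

A = Σ Sᵢαᵢ = 63*0.02 + 6.2*0.01 + 10.3*0.24 + 63*0.04 + 79.5*0.02 = 7.904 sabins.
Room volume: 189 m³.
Sabine: RT60 = 0.161 × 189 / 7.904 = 3.850 s.

3.850 s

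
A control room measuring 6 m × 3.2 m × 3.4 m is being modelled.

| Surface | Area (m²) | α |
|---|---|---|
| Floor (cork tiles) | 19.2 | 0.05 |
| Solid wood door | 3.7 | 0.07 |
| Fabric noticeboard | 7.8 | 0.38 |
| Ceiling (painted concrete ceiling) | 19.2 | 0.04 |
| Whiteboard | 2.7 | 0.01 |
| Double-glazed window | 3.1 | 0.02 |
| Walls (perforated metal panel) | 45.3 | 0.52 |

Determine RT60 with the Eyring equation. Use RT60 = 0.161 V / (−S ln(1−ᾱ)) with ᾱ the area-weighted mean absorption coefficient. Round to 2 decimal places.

0.31 sec

S = Σ Sᵢ = 101.0 m².
Absorption A = 19.2·0.05 + 3.7·0.07 + 7.8·0.38 + 19.2·0.04 + 2.7·0.01 + 3.1·0.02 + 45.3·0.52 = 28.596 sabins.
ᾱ = 28.596 / 101.0 = 0.2831.
Eyring denominator: −S ln(1−ᾱ) = 33.615.
V = 6 × 3.2 × 3.4 = 65.28 m³.
RT60 = 0.161 × 65.28 / 33.615 = 0.31 s.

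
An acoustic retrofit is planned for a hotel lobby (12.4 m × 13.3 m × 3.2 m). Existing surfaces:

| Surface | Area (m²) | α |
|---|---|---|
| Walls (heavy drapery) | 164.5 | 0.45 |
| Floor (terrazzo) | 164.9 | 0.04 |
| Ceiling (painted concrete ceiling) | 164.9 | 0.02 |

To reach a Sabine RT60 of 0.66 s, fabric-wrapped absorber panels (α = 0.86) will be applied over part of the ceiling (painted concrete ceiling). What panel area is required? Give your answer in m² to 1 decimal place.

Summing Sᵢαᵢ: 74.025 + 6.596 + 3.298 → A₁ = 83.919 sabins.
V = 527.744 m³. Target absorption A₂ = 0.161 × 527.744 / 0.66 = 128.738 sabins.
Absorption to add: 128.738 − 83.919 = 44.819 sabins.
Net gain per m²: Δα = 0.86 − 0.02 = 0.84.
Panel area = 44.819 / 0.84 = 53.4 m².

53.4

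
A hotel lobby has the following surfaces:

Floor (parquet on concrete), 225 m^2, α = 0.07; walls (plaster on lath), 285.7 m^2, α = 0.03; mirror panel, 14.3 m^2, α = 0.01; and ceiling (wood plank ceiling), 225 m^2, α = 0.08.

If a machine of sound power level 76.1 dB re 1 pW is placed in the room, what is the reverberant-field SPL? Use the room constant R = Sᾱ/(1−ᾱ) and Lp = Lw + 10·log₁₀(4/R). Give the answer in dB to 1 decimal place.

A = 42.464 sabins; S = 750.0 m^2.
ᾱ = 0.0566, so room constant R = A/(1−ᾱ) = 45.012 m^2.
Lp = Lw + 10 log₁₀(4/R) = 76.1 -10.51 = 65.6 dB.

65.6 dB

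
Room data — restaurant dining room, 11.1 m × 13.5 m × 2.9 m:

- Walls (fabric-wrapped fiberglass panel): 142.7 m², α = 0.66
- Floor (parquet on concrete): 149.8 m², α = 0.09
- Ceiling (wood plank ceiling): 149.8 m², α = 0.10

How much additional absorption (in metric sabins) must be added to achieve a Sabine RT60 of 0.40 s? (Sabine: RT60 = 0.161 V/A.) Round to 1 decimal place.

Summing Sᵢαᵢ: 94.182 + 13.482 + 14.980 → A₁ = 122.644 sabins.
For T = 0.40 s, need A₂ = 0.161·V/T = 0.161·434.565/0.40 = 174.912 sabins.
ΔA = A₂ − A₁ = 174.912 − 122.644 = 52.3 sabins.

52.3 sabins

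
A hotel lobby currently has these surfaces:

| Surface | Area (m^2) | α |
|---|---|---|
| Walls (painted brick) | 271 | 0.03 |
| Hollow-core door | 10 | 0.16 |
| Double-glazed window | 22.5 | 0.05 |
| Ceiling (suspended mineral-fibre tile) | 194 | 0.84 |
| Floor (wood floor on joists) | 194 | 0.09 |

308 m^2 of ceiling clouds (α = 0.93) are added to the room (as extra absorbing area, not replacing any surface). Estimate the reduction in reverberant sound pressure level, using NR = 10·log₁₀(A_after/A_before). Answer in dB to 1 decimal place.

4.0 dB

Summing Sᵢαᵢ: 8.130 + 1.600 + 1.125 + 162.960 + 17.460 → A_before = 191.275 sabins.
Treatment contributes 308·0.93 = 286.440 sabins.
New total A_after = 477.715 sabins.
NR = 10·log₁₀(477.715/191.275) = 4.0 dB.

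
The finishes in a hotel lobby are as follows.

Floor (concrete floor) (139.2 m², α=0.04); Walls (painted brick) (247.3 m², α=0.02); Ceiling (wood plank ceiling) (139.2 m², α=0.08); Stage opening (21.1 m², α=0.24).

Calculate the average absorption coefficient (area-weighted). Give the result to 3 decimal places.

Total surface area S = 546.8 m².
A = 139.2·0.04 + 247.3·0.02 + 139.2·0.08 + 21.1·0.24 = 26.714 sabins.
ᾱ = 26.714 / 546.8 = 0.049.

0.049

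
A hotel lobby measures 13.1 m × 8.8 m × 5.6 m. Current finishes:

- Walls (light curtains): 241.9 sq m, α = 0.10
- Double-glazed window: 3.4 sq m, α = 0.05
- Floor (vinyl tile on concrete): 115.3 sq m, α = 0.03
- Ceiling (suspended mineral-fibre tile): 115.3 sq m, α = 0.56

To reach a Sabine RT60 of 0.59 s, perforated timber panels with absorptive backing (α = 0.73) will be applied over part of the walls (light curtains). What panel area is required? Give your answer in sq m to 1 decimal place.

Equivalent absorption area: A₁ = 241.9*0.10 + 3.4*0.05 + 115.3*0.03 + 115.3*0.56 = 92.387 sq m.
V = 645.568 m³. Target absorption A₂ = 0.161 × 645.568 / 0.59 = 176.163 sabins.
ΔA needed = 176.163 − 92.387 = 83.776 sabins.
Net gain per sq m: Δα = 0.73 − 0.10 = 0.63.
Area = ΔA/Δα = 83.776/0.63 = 133.0 sq m.

133.0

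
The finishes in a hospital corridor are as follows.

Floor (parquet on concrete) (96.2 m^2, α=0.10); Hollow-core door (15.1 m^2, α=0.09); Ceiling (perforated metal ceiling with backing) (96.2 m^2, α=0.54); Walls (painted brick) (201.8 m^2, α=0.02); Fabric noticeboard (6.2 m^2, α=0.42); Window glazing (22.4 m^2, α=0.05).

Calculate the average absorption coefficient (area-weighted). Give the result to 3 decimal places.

0.161

Total surface area S = 437.9 m^2.
Σ(Sᵢαᵢ) = 96.2*0.10 + 15.1*0.09 + 96.2*0.54 + 201.8*0.02 + 6.2*0.42 + 22.4*0.05 = 70.687.
ᾱ = 70.687 / 437.9 = 0.161.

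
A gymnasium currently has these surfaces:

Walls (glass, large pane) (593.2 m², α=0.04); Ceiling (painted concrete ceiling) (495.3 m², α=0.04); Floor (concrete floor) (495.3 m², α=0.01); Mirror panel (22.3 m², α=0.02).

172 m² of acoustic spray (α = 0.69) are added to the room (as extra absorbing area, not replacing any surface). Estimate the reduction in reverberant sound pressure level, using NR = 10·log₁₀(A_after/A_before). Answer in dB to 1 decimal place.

A_before = Σ Sᵢαᵢ = 593.2·0.04 + 495.3·0.04 + 495.3·0.01 + 22.3·0.02 = 48.939 sabins.
Added absorption = 172 × 0.69 = 118.680 sabins.
New total A_after = 167.619 sabins.
Reduction = 10 log₁₀(A_after/A_before) = 10 log₁₀(3.4251) = 5.3 dB.

5.3 dB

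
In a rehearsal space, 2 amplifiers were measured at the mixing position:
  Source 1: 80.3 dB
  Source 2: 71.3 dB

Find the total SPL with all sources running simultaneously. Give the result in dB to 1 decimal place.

Sum in the linear (power) domain: Σ 10^(Lᵢ/10) = 10^(80.3/10) + 10^(71.3/10) = 1.206e+08.
Combined level = 10 log₁₀(1.206e+08) = 80.8 dB.

80.8 dB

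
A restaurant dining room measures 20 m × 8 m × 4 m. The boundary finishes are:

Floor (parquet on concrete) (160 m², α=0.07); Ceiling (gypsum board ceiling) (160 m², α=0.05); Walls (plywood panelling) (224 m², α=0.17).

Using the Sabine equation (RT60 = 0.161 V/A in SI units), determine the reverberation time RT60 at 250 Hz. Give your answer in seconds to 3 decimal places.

Summing Sᵢαᵢ: 11.200 + 8.000 + 38.080 → A = 57.280 sabins.
Volume V = 20 × 8 × 4 = 640 m³.
Sabine: RT60 = 0.161 × 640 / 57.280 = 1.799 s.

1.799 s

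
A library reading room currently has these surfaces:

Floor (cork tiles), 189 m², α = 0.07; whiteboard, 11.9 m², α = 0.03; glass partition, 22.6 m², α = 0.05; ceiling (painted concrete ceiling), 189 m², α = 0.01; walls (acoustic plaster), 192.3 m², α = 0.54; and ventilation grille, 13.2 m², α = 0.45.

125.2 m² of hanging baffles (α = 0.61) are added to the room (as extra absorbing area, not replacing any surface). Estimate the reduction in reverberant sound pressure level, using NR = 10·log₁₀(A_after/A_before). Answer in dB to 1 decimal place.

2.1 dB

Summing Sᵢαᵢ: 13.230 + 0.357 + 1.130 + 1.890 + 103.842 + 5.940 → A_before = 126.389 sabins.
Added absorption = 125.2 × 0.61 = 76.372 sabins.
New total A_after = 202.761 sabins.
Reduction = 10 log₁₀(A_after/A_before) = 10 log₁₀(1.6043) = 2.1 dB.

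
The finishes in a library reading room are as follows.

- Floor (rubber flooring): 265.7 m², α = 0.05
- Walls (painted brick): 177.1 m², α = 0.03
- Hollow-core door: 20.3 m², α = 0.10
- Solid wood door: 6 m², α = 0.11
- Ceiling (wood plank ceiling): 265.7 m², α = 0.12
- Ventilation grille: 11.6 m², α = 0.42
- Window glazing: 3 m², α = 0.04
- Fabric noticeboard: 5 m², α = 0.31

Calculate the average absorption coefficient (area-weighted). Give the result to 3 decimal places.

S = Σ Sᵢ = 265.7 + 177.1 + 20.3 + 6 + 265.7 + 11.6 + 3 + 5 = 754.4 m².
Σ(Sᵢαᵢ) = 265.7·0.05 + 177.1·0.03 + 20.3·0.10 + 6·0.11 + 265.7·0.12 + 11.6·0.42 + 3·0.04 + 5·0.31 = 59.714.
ᾱ = 59.714 / 754.4 = 0.079.

0.079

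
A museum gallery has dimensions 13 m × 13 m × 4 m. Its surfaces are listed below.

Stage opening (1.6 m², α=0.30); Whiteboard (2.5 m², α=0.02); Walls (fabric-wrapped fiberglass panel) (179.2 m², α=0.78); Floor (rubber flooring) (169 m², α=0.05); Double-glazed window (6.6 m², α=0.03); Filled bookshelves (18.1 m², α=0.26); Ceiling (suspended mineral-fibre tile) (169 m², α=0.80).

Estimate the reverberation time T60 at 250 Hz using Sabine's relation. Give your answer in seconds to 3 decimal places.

0.377 s

Summing Sᵢαᵢ: 0.480 + 0.050 + 139.776 + 8.450 + 0.198 + 4.706 + 135.200 → A = 288.860 sabins.
Room volume: 676 m³.
T = 0.161 V/A = 0.161·676/288.860 = 0.377 s.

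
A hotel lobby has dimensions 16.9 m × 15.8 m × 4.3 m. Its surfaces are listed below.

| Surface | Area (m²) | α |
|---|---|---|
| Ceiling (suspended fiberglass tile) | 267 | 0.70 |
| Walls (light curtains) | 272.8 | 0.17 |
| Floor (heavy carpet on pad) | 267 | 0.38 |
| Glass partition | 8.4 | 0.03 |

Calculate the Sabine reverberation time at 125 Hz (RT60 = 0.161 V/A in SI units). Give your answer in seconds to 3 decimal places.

A = Σ Sᵢαᵢ = 267×0.70 + 272.8×0.17 + 267×0.38 + 8.4×0.03 = 334.988 sabins.
Room volume: 1148.186 m³.
T = 0.161 V/A = 0.161·1148.186/334.988 = 0.552 s.

0.552 s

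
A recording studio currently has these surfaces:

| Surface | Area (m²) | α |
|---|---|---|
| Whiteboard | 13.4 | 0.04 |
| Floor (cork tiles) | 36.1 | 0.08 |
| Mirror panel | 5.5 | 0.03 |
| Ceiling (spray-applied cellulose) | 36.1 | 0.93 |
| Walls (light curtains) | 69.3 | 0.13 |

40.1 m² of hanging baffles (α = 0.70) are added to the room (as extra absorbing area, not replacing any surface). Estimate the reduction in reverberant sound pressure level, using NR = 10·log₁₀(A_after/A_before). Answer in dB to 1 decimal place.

Equivalent absorption area: A_before = 13.4*0.04 + 36.1*0.08 + 5.5*0.03 + 36.1*0.93 + 69.3*0.13 = 46.171 m².
Added absorption = 40.1 × 0.70 = 28.070 sabins.
New total A_after = 74.241 sabins.
NR = 10·log₁₀(74.241/46.171) = 2.1 dB.

2.1 dB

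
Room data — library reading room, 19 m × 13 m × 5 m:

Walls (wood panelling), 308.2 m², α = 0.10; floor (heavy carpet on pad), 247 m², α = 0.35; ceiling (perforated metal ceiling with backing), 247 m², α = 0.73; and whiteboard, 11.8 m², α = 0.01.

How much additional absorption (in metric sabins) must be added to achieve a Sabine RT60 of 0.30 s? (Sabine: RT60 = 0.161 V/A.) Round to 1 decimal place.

365.1 sabins

A₁ = Σ Sᵢαᵢ = 308.2·0.10 + 247·0.35 + 247·0.73 + 11.8·0.01 = 297.698 sabins.
Target A₂ = 0.161·1235/0.30 = 662.783 sabins (V = 1235 m³).
Additional absorption ΔA = 662.783 − 297.698 = 365.1 sabins.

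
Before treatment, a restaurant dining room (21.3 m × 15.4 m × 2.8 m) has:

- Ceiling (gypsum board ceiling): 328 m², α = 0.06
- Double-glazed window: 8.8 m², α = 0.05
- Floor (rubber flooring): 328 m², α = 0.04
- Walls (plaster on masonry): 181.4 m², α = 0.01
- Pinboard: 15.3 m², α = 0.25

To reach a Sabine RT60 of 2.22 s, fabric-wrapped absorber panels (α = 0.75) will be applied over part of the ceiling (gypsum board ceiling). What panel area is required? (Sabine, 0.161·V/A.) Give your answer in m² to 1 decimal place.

A₁ = Σ Sᵢαᵢ = 328×0.06 + 8.8×0.05 + 328×0.04 + 181.4×0.01 + 15.3×0.25 = 38.879 sabins.
V = 918.456 m³. Target absorption A₂ = 0.161 × 918.456 / 2.22 = 66.609 sabins.
Absorption to add: 66.609 − 38.879 = 27.730 sabins.
Net gain per m²: Δα = 0.75 − 0.06 = 0.69.
Panel area = 27.730 / 0.69 = 40.2 m².

40.2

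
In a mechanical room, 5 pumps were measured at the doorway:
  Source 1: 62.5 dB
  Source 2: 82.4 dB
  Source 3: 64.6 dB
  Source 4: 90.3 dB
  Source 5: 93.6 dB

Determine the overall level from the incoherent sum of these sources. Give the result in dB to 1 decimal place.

95.5 dB

Sum in the linear (power) domain: Σ 10^(Lᵢ/10) = 10^(62.5/10) + 10^(82.4/10) + 10^(64.6/10) + 10^(90.3/10) + 10^(93.6/10) = 3.541e+09.
Back to dB: 10·log₁₀ Σ = 95.5 dB.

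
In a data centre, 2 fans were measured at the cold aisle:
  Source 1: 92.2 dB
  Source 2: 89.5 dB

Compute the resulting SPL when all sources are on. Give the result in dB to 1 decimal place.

Sum in the linear (power) domain: Σ 10^(Lᵢ/10) = 10^(92.2/10) + 10^(89.5/10) = 2.551e+09.
Combined level = 10 log₁₀(2.551e+09) = 94.1 dB.

94.1 dB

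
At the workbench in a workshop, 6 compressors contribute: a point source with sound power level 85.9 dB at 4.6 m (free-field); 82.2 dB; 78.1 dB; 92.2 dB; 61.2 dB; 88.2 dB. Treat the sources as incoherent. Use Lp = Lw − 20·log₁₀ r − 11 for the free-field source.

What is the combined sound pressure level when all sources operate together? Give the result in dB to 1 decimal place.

Source at 4.6 m: Lp = 85.9 − 20·log₁₀(4.6) − 11 = 61.6 dB.
Converting to relative power and adding: 10^(61.6/10) + 10^(82.2/10) + 10^(78.1/10) + 10^(92.2/10) + 10^(61.2/10) + 10^(88.2/10) = 2.554e+09.
Combined level = 10 log₁₀(2.554e+09) = 94.1 dB.

94.1 dB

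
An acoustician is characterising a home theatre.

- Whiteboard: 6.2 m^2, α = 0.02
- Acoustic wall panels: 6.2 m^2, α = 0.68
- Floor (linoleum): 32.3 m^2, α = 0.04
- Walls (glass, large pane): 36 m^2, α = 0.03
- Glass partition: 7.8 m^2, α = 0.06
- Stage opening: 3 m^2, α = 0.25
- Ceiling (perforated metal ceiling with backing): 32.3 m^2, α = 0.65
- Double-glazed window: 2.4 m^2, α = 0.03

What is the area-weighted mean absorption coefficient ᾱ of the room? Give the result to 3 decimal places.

0.230

Total surface area S = 126.2 m^2.
Σ(Sᵢαᵢ) = 6.2×0.02 + 6.2×0.68 + 32.3×0.04 + 36×0.03 + 7.8×0.06 + 3×0.25 + 32.3×0.65 + 2.4×0.03 = 28.997.
ᾱ = 28.997 / 126.2 = 0.230.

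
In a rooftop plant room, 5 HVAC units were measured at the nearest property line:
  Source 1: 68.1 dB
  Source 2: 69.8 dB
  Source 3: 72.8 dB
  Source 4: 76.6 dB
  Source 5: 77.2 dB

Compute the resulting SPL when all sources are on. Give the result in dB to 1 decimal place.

Converting to relative power and adding: 10^(68.1/10) + 10^(69.8/10) + 10^(72.8/10) + 10^(76.6/10) + 10^(77.2/10) = 1.333e+08.
Combined level = 10 log₁₀(1.333e+08) = 81.2 dB.

81.2 dB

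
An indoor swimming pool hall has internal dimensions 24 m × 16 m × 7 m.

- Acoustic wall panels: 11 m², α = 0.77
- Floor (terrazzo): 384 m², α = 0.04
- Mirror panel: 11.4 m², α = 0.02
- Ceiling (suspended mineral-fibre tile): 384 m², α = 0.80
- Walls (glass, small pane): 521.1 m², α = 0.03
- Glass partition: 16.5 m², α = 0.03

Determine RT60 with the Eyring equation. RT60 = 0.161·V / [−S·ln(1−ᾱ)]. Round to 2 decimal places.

S = Σ Sᵢ = 1328.0 m².
Σ(Sᵢαᵢ) = 11×0.77 + 384×0.04 + 11.4×0.02 + 384×0.80 + 521.1×0.03 + 16.5×0.03 = 347.386.
Mean coefficient ᾱ = A/S = 0.2616.
−S·ln(1−ᾱ) = −1328.0 × ln(1 − 0.2616) = 402.742.
V = 24 × 16 × 7 = 2688 m³.
RT60 = 0.161 × 2688 / 402.742 = 1.07 s.

1.07 seconds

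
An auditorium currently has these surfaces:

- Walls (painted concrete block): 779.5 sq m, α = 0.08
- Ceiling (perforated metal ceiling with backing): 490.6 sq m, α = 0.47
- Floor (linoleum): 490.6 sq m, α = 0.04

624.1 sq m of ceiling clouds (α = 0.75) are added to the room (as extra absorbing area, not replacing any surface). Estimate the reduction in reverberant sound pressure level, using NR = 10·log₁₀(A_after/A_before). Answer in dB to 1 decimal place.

4.0 dB

A_before = Σ Sᵢαᵢ = 779.5·0.08 + 490.6·0.47 + 490.6·0.04 = 312.566 sabins.
Added absorption = 624.1 × 0.75 = 468.075 sabins.
New total A_after = 780.641 sabins.
NR = 10·log₁₀(780.641/312.566) = 4.0 dB.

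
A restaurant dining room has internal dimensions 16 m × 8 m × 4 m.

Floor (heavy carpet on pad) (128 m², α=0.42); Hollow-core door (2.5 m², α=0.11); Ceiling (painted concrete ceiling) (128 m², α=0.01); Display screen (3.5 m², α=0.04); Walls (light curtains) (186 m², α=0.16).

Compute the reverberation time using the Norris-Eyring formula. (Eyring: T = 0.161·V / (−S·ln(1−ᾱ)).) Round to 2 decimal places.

Total surface area S = 128 + 2.5 + 128 + 3.5 + 186 = 448.0 m².
Absorption A = 128·0.42 + 2.5·0.11 + 128·0.01 + 3.5·0.04 + 186·0.16 = 85.215 sabins.
ᾱ = 85.215 / 448.0 = 0.1902.
−S·ln(1−ᾱ) = −448.0 × ln(1 − 0.1902) = 94.514.
V = 16 × 8 × 4 = 512 m³.
T = 0.161·V/[−S·ln(1−ᾱ)] = 0.161·512/94.514 = 0.87 s.

0.87 s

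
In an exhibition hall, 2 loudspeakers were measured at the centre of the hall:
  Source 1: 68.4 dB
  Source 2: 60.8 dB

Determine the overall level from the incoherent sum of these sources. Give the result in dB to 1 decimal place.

Converting to relative power and adding: 10^(68.4/10) + 10^(60.8/10) = 8.121e+06.
L_total = 10·log₁₀(8.121e+06) = 69.1 dB.

69.1 dB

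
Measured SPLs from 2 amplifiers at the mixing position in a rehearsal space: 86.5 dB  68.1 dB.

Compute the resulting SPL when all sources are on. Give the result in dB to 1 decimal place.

Sum in the linear (power) domain: Σ 10^(Lᵢ/10) = 10^(86.5/10) + 10^(68.1/10) = 4.531e+08.
Back to dB: 10·log₁₀ Σ = 86.6 dB.

86.6 dB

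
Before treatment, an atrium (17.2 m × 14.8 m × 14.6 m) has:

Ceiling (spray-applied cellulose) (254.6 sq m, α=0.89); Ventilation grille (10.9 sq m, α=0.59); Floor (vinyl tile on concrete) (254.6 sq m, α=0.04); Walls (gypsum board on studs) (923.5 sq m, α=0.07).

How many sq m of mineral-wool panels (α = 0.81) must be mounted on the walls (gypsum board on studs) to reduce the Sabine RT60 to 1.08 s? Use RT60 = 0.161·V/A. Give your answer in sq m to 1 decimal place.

A₁ = Σ Sᵢαᵢ = 254.6×0.89 + 10.9×0.59 + 254.6×0.04 + 923.5×0.07 = 307.854 sabins.
Required A₂ = 0.161·3716.576/1.08 = 554.045 sabins.
ΔA needed = 554.045 − 307.854 = 246.191 sabins.
Each sq m of panel replacing the walls (gypsum board on studs) adds (0.81 − 0.07) = 0.74 sabins.
Area = ΔA/Δα = 246.191/0.74 = 332.7 sq m.

332.7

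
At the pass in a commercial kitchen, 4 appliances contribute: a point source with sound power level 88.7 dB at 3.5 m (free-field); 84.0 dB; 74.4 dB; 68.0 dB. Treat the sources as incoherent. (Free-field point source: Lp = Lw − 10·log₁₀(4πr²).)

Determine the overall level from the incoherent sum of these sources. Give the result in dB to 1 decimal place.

Source at 3.5 m: Lp = 88.7 − 10·log₁₀(4π·3.5²) = 88.7 − 10·log₁₀(153.938) = 66.8 dB.
Σ 10^(Lᵢ/10) = 2.898e+08.
L_total = 10·log₁₀(2.898e+08) = 84.6 dB.

84.6 dB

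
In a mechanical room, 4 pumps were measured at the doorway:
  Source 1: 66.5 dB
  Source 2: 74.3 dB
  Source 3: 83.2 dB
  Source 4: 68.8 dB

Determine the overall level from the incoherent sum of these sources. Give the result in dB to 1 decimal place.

Σ 10^(Lᵢ/10) = 2.479e+08.
Back to dB: 10·log₁₀ Σ = 83.9 dB.

83.9 dB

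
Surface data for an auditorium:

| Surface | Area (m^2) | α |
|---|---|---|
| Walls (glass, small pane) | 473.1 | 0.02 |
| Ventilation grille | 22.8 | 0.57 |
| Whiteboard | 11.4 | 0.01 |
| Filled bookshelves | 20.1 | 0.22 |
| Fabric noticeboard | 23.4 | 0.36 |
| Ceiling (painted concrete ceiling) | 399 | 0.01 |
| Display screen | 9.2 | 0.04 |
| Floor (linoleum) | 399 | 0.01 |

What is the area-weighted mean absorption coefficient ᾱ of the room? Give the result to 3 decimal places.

0.032

Total surface area S = 1358.0 m^2.
A = 473.1*0.02 + 22.8*0.57 + 11.4*0.01 + 20.1*0.22 + 23.4*0.36 + 399*0.01 + 9.2*0.04 + 399*0.01 = 43.766 sabins.
ᾱ = 43.766 / 1358.0 = 0.032.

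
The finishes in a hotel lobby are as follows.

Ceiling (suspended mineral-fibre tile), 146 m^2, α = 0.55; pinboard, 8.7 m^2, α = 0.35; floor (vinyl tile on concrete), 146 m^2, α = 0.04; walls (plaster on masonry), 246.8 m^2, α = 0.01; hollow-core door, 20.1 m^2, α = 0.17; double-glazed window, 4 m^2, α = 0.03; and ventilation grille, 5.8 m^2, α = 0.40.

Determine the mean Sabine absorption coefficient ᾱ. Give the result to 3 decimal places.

0.169

Total surface area S = 577.4 m^2.
Σ(Sᵢαᵢ) = 146*0.55 + 8.7*0.35 + 146*0.04 + 246.8*0.01 + 20.1*0.17 + 4*0.03 + 5.8*0.40 = 97.510.
ᾱ = 97.510 / 577.4 = 0.169.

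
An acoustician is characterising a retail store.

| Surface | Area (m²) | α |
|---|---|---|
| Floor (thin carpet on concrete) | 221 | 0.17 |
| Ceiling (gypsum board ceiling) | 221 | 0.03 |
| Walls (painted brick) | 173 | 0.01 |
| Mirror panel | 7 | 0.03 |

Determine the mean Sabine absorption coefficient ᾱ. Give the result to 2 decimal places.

Total surface area S = 622.0 m².
Σ(Sᵢαᵢ) = 221*0.17 + 221*0.03 + 173*0.01 + 7*0.03 = 46.140.
ᾱ = A/S = 0.07.

0.07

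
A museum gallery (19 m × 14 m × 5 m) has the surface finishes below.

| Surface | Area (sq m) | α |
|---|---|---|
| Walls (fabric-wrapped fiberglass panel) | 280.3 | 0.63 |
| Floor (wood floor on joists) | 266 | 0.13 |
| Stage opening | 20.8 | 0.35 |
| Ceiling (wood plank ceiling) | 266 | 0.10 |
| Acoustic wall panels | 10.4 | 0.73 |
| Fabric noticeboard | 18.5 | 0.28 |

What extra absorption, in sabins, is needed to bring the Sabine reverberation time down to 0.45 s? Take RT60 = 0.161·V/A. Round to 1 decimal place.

Summing Sᵢαᵢ: 176.589 + 34.580 + 7.280 + 26.600 + 7.592 + 5.180 → A₁ = 257.821 sabins.
For T = 0.45 s, need A₂ = 0.161·V/T = 0.161·1330/0.45 = 475.844 sabins.
Shortfall: 475.844 − 257.821 = 218.0 sabins.

218.0 sabins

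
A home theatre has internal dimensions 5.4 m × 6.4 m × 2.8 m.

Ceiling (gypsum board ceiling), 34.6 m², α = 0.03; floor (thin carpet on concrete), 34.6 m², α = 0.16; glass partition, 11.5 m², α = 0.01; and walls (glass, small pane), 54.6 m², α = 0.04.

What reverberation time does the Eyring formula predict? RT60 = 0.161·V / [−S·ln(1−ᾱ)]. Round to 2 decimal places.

1.70 sec

S = Σ Sᵢ = 135.3 m².
Absorption A = 34.6×0.03 + 34.6×0.16 + 11.5×0.01 + 54.6×0.04 = 8.873 sabins.
ᾱ = 8.873 / 135.3 = 0.0656.
Eyring denominator: −S ln(1−ᾱ) = 9.180.
V = 5.4 × 6.4 × 2.8 = 96.768 m³.
T = 0.161·V/[−S·ln(1−ᾱ)] = 0.161·96.768/9.180 = 1.70 s.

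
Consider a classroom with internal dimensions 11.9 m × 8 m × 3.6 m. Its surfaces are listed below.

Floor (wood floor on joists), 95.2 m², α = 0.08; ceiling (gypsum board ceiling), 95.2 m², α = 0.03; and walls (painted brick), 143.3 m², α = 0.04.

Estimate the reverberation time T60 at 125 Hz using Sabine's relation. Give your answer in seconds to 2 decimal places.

3.41 seconds

A = Σ Sᵢαᵢ = 95.2·0.08 + 95.2·0.03 + 143.3·0.04 = 16.204 sabins.
V = 11.9·8·3.6 = 342.72 m³.
RT60 = 0.161 · V / A = 0.161 × 342.72 / 16.204 = 3.41 s.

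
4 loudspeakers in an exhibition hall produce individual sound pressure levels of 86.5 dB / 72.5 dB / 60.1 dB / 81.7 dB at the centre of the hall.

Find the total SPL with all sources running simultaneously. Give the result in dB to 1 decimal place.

87.9 dB

Converting to relative power and adding: 10^(86.5/10) + 10^(72.5/10) + 10^(60.1/10) + 10^(81.7/10) = 6.134e+08.
Combined level = 10 log₁₀(6.134e+08) = 87.9 dB.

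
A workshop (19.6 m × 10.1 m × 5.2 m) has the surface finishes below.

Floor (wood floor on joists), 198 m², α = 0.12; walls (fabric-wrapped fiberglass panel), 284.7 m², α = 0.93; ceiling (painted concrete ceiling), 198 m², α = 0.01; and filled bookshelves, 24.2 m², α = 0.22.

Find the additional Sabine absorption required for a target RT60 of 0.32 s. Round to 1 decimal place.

222.1 sabins

A₁ = Σ Sᵢαᵢ = 198*0.12 + 284.7*0.93 + 198*0.01 + 24.2*0.22 = 295.835 sabins.
Target A₂ = 0.161·1029.392/0.32 = 517.913 sabins (V = 1029.392 m³).
Shortfall: 517.913 − 295.835 = 222.1 sabins.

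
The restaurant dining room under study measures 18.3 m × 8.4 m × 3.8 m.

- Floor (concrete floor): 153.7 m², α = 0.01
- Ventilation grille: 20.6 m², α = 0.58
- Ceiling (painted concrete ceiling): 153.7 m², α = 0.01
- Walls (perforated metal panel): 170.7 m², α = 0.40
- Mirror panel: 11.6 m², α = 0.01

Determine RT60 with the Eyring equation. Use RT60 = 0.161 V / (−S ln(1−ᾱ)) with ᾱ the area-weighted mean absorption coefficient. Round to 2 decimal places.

1.03 seconds

S = Σ Sᵢ = 510.3 m².
Σ(Sᵢαᵢ) = 153.7·0.01 + 20.6·0.58 + 153.7·0.01 + 170.7·0.40 + 11.6·0.01 = 83.418.
Mean coefficient ᾱ = A/S = 0.1635.
−S·ln(1−ᾱ) = −510.3 × ln(1 − 0.1635) = 91.103.
V = 18.3 × 8.4 × 3.8 = 584.136 m³.
T = 0.161·V/[−S·ln(1−ᾱ)] = 0.161·584.136/91.103 = 1.03 s.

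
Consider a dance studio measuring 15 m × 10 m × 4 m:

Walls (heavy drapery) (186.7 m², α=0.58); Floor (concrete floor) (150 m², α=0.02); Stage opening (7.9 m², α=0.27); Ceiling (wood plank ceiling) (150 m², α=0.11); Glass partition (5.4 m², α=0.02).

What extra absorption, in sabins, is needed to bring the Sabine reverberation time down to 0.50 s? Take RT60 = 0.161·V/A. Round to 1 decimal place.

63.2 sabins

A₁ = Σ Sᵢαᵢ = 186.7×0.58 + 150×0.02 + 7.9×0.27 + 150×0.11 + 5.4×0.02 = 130.027 sabins.
V = 600 m³. Required absorption A₂ = 0.161 × 600 / 0.50 = 193.200 sabins.
Additional absorption ΔA = 193.200 − 130.027 = 63.2 sabins.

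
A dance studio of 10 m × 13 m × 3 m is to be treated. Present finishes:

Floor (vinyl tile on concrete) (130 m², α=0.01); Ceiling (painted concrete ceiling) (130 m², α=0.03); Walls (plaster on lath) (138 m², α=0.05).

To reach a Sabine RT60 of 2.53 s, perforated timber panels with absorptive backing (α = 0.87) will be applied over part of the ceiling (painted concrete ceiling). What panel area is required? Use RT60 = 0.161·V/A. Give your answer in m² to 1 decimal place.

15.1

A₁ = Σ Sᵢαᵢ = 130·0.01 + 130·0.03 + 138·0.05 = 12.100 sabins.
Required A₂ = 0.161·390/2.53 = 24.818 sabins.
ΔA needed = 24.818 − 12.100 = 12.718 sabins.
Each m² of panel replacing the ceiling (painted concrete ceiling) adds (0.87 − 0.03) = 0.84 sabins.
Area = ΔA/Δα = 12.718/0.84 = 15.1 m².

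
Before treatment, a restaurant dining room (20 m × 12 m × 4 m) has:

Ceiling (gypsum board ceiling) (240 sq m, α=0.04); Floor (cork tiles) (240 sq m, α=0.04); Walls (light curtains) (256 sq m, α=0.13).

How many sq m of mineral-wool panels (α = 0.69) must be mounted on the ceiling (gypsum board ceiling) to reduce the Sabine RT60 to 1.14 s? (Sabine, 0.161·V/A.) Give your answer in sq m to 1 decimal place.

Total absorption A₁ = 240*0.04 + 240*0.04 + 256*0.13
  = 9.600 + 9.600 + 33.280 = 52.480 sq m sabins.
Required A₂ = 0.161·960/1.14 = 135.579 sabins.
ΔA needed = 135.579 − 52.480 = 83.099 sabins.
Net gain per sq m: Δα = 0.69 − 0.04 = 0.65.
Area = ΔA/Δα = 83.099/0.65 = 127.8 sq m.

127.8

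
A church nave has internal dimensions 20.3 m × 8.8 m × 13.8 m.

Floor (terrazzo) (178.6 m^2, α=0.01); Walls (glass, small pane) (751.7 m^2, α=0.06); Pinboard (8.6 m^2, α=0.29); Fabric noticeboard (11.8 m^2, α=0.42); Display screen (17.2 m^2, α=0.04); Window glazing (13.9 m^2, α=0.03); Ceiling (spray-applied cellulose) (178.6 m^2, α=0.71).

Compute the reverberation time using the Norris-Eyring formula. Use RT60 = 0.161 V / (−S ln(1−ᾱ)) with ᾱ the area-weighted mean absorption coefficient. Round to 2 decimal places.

2.00 s

S = Σ Sᵢ = 1160.4 m^2.
Σ(Sᵢαᵢ) = 178.6·0.01 + 751.7·0.06 + 8.6·0.29 + 11.8·0.42 + 17.2·0.04 + 13.9·0.03 + 178.6·0.71 = 182.249.
ᾱ = 182.249 / 1160.4 = 0.1571.
−S·ln(1−ᾱ) = −1160.4 × ln(1 − 0.1571) = 198.320.
V = 20.3 × 8.8 × 13.8 = 2465.232 m³.
RT60 = 0.161 × 2465.232 / 198.320 = 2.00 s.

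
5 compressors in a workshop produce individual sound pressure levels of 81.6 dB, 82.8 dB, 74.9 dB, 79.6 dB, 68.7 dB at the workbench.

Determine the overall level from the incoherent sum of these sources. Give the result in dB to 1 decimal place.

Converting to relative power and adding: 10^(81.6/10) + 10^(82.8/10) + 10^(74.9/10) + 10^(79.6/10) + 10^(68.7/10) = 4.646e+08.
L_total = 10·log₁₀(4.646e+08) = 86.7 dB.

86.7 dB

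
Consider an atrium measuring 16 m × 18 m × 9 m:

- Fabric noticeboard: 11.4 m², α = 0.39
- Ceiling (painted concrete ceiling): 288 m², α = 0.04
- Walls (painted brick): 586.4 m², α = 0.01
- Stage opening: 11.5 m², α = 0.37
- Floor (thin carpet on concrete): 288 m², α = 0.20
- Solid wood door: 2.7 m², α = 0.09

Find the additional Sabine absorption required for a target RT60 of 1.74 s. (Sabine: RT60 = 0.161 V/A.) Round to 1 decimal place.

A₁ = Σ Sᵢαᵢ = 11.4·0.39 + 288·0.04 + 586.4·0.01 + 11.5·0.37 + 288·0.20 + 2.7·0.09 = 83.928 sabins.
Target A₂ = 0.161·2592/1.74 = 239.834 sabins (V = 2592 m³).
Shortfall: 239.834 − 83.928 = 155.9 sabins.

155.9 sabins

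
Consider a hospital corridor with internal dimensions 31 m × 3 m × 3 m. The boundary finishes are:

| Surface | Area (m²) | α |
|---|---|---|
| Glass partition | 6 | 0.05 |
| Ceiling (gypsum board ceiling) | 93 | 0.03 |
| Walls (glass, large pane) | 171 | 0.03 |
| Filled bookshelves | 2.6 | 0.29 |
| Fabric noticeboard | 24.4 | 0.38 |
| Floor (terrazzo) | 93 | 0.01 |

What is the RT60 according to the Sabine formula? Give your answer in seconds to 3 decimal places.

2.342 s

Equivalent absorption area: A = 6·0.05 + 93·0.03 + 171·0.03 + 2.6·0.29 + 24.4·0.38 + 93·0.01 = 19.176 m².
Room volume: 279 m³.
T = 0.161 V/A = 0.161·279/19.176 = 2.342 s.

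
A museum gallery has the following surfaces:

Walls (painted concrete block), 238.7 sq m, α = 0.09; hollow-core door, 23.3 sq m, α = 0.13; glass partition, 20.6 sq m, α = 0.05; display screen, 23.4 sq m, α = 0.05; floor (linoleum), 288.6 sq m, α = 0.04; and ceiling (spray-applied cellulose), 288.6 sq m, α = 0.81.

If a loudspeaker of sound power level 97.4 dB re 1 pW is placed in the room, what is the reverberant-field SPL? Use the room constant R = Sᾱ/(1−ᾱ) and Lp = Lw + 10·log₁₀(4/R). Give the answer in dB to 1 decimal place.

77.5 dB

Σ(Sᵢαᵢ) = 238.7·0.09 + 23.3·0.13 + 20.6·0.05 + 23.4·0.05 + 288.6·0.04 + 288.6·0.81 = 272.022; total area S = 883.2 sq m.
ᾱ = 272.022/883.2 = 0.3080; R = Sᾱ/(1−ᾱ) = 272.022/(1−0.3080) = 393.095 sq m.
Lp = 97.4 + 10·log₁₀(4/393.095) = 97.4 + (-19.92) = 77.5 dB.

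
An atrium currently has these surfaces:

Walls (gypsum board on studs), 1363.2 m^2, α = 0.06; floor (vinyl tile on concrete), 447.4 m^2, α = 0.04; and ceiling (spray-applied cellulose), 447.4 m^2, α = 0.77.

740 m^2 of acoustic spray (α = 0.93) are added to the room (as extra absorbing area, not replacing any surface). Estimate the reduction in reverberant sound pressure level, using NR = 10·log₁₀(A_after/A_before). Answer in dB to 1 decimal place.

4.1 dB

Equivalent absorption area: A_before = 1363.2×0.06 + 447.4×0.04 + 447.4×0.77 = 444.186 m^2.
Added absorption = 740 × 0.93 = 688.200 sabins.
A_after = 444.186 + 688.200 = 1132.386 sabins.
Reduction = 10 log₁₀(A_after/A_before) = 10 log₁₀(2.5494) = 4.1 dB.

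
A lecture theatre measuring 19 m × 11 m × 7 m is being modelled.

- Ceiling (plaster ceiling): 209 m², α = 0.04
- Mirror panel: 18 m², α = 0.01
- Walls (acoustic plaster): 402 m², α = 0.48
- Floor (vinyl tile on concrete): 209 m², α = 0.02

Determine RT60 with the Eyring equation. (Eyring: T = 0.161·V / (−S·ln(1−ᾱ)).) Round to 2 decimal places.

1.00 sec

S = Σ Sᵢ = 838.0 m².
Σ(Sᵢαᵢ) = 209×0.04 + 18×0.01 + 402×0.48 + 209×0.02 = 205.680.
ᾱ = 205.680 / 838.0 = 0.2454.
Eyring denominator: −S ln(1−ᾱ) = 235.954.
V = 19 × 11 × 7 = 1463 m³.
T = 0.161·V/[−S·ln(1−ᾱ)] = 0.161·1463/235.954 = 1.00 s.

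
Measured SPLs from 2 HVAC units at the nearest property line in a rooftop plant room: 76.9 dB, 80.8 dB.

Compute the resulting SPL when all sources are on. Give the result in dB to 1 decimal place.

Σ 10^(Lᵢ/10) = 1.692e+08.
Combined level = 10 log₁₀(1.692e+08) = 82.3 dB.

82.3 dB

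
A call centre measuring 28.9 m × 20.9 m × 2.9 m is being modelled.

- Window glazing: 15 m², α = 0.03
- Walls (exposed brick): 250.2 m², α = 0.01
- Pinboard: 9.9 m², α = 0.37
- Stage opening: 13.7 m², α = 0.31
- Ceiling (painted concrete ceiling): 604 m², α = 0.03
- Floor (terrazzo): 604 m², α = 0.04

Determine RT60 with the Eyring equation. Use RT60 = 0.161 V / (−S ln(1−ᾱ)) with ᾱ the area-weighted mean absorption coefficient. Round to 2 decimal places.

5.21 seconds

Total surface area S = 15 + 250.2 + 9.9 + 13.7 + 604 + 604 = 1496.8 m².
Σ(Sᵢαᵢ) = 15·0.03 + 250.2·0.01 + 9.9·0.37 + 13.7·0.31 + 604·0.03 + 604·0.04 = 53.142.
ᾱ = 53.142 / 1496.8 = 0.0355.
Eyring denominator: −S ln(1−ᾱ) = 54.103.
V = 28.9 × 20.9 × 2.9 = 1751.629 m³.
RT60 = 0.161 × 1751.629 / 54.103 = 5.21 s.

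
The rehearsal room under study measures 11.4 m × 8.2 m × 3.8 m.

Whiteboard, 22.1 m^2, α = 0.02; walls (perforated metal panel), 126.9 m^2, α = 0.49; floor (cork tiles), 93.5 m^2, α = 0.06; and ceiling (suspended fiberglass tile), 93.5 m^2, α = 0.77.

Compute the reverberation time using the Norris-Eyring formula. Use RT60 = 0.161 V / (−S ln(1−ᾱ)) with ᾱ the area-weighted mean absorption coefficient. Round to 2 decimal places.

0.32 s

S = Σ Sᵢ = 336.0 m^2.
Absorption A = 22.1×0.02 + 126.9×0.49 + 93.5×0.06 + 93.5×0.77 = 140.228 sabins.
ᾱ = 140.228 / 336.0 = 0.4173.
Eyring denominator: −S ln(1−ᾱ) = 181.468.
V = 11.4 × 8.2 × 3.8 = 355.224 m³.
RT60 = 0.161 × 355.224 / 181.468 = 0.32 s.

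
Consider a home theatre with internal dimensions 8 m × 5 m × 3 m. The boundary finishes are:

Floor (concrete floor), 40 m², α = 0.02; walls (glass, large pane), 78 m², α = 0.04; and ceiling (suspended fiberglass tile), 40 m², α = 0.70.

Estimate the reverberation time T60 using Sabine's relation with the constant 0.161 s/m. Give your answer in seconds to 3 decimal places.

Total absorption A = 40*0.02 + 78*0.04 + 40*0.70
  = 0.800 + 3.120 + 28.000 = 31.920 m² sabins.
V = 8·5·3 = 120 m³.
Sabine: RT60 = 0.161 × 120 / 31.920 = 0.605 s.

0.605 sec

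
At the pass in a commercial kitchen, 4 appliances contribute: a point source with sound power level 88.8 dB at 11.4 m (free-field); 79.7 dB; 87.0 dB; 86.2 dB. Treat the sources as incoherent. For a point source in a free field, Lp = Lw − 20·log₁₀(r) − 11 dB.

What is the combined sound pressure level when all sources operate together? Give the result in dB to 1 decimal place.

90.1 dB

Source at 11.4 m: Lp = 88.8 − 20·log₁₀(11.4) − 11 = 56.7 dB.
Converting to relative power and adding: 10^(56.7/10) + 10^(79.7/10) + 10^(87.0/10) + 10^(86.2/10) = 1.012e+09.
Combined level = 10 log₁₀(1.012e+09) = 90.1 dB.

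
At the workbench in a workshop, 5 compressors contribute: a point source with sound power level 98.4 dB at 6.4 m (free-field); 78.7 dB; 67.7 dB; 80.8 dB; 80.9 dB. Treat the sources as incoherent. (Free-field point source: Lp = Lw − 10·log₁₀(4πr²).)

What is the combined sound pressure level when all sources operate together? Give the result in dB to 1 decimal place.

85.3 dB

Source at 6.4 m: Lp = 98.4 − 10·log₁₀(4π·6.4²) = 98.4 − 10·log₁₀(514.719) = 71.3 dB.
Σ 10^(Lᵢ/10) = 3.368e+08.
Back to dB: 10·log₁₀ Σ = 85.3 dB.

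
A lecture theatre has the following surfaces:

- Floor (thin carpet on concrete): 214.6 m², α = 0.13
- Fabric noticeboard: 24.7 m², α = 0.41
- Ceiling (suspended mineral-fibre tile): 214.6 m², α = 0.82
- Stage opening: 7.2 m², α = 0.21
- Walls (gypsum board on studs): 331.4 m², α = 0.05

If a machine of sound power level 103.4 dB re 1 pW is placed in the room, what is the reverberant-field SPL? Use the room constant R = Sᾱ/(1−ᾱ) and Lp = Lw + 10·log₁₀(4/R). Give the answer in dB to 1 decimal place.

84.3 dB

Σ(Sᵢαᵢ) = 214.6×0.13 + 24.7×0.41 + 214.6×0.82 + 7.2×0.21 + 331.4×0.05 = 232.079; total area S = 792.5 m².
ᾱ = 0.2928, so room constant R = A/(1−ᾱ) = 328.166 m².
Lp = Lw + 10 log₁₀(4/R) = 103.4 -19.14 = 84.3 dB.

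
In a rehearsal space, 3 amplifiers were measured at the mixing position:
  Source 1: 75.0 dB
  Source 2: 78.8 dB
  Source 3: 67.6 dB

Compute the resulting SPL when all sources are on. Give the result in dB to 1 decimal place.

80.5 dB

Converting to relative power and adding: 10^(75.0/10) + 10^(78.8/10) + 10^(67.6/10) = 1.132e+08.
Back to dB: 10·log₁₀ Σ = 80.5 dB.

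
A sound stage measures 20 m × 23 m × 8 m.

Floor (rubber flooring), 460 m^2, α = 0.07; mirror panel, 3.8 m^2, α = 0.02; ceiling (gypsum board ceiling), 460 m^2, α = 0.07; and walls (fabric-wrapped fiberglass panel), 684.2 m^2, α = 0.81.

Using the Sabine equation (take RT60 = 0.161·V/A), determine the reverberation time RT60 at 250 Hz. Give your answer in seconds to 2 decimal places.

Summing Sᵢαᵢ: 32.200 + 0.076 + 32.200 + 554.202 → A = 618.678 sabins.
V = 20·23·8 = 3680 m³.
RT60 = 0.161 · V / A = 0.161 × 3680 / 618.678 = 0.96 s.

0.96 seconds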